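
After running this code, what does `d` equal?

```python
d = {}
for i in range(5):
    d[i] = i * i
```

Let's trace through this code step by step.

Initialize: d = {}
Entering loop: for i in range(5):

After execution: d = {0: 0, 1: 1, 2: 4, 3: 9, 4: 16}
{0: 0, 1: 1, 2: 4, 3: 9, 4: 16}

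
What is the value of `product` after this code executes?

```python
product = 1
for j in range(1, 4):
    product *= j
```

Let's trace through this code step by step.

Initialize: product = 1
Entering loop: for j in range(1, 4):

After execution: product = 6
6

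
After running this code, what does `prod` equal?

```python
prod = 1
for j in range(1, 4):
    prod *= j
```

Let's trace through this code step by step.

Initialize: prod = 1
Entering loop: for j in range(1, 4):

After execution: prod = 6
6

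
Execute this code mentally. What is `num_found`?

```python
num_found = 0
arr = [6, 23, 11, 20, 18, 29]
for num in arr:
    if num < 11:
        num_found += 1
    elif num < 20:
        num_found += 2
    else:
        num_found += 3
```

Let's trace through this code step by step.

Initialize: num_found = 0
Initialize: arr = [6, 23, 11, 20, 18, 29]
Entering loop: for num in arr:

After execution: num_found = 14
14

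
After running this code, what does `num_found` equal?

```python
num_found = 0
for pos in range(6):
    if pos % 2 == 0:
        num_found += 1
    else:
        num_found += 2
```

Let's trace through this code step by step.

Initialize: num_found = 0
Entering loop: for pos in range(6):

After execution: num_found = 9
9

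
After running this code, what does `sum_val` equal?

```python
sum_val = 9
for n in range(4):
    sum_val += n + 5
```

Let's trace through this code step by step.

Initialize: sum_val = 9
Entering loop: for n in range(4):

After execution: sum_val = 35
35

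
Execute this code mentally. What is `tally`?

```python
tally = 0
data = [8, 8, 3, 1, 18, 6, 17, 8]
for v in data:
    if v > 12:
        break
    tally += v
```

Let's trace through this code step by step.

Initialize: tally = 0
Initialize: data = [8, 8, 3, 1, 18, 6, 17, 8]
Entering loop: for v in data:

After execution: tally = 20
20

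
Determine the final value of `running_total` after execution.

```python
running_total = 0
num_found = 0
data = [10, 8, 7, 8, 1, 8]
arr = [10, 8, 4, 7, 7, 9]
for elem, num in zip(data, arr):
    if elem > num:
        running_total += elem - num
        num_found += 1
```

Let's trace through this code step by step.

Initialize: running_total = 0
Initialize: num_found = 0
Initialize: data = [10, 8, 7, 8, 1, 8]
Initialize: arr = [10, 8, 4, 7, 7, 9]
Entering loop: for elem, num in zip(data, arr):

After execution: running_total = 4
4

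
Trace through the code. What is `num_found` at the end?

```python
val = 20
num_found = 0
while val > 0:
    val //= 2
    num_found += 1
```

Let's trace through this code step by step.

Initialize: val = 20
Initialize: num_found = 0
Entering loop: while val > 0:

After execution: num_found = 5
5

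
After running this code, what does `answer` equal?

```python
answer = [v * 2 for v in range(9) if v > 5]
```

Let's trace through this code step by step.

Initialize: answer = [v * 2 for v in range(9) if v > 5]

After execution: answer = [12, 14, 16]
[12, 14, 16]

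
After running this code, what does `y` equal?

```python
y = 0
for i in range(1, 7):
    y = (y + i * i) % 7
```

Let's trace through this code step by step.

Initialize: y = 0
Entering loop: for i in range(1, 7):

After execution: y = 0
0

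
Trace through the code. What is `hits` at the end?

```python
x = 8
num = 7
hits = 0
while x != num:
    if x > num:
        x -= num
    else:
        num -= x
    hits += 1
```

Let's trace through this code step by step.

Initialize: x = 8
Initialize: num = 7
Initialize: hits = 0
Entering loop: while x != num:

After execution: hits = 7
7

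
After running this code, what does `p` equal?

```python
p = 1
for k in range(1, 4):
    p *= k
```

Let's trace through this code step by step.

Initialize: p = 1
Entering loop: for k in range(1, 4):

After execution: p = 6
6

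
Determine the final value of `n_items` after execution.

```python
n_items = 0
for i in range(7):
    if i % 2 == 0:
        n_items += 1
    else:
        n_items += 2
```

Let's trace through this code step by step.

Initialize: n_items = 0
Entering loop: for i in range(7):

After execution: n_items = 10
10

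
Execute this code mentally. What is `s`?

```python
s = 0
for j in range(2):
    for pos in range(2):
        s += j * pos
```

Let's trace through this code step by step.

Initialize: s = 0
Entering loop: for j in range(2):

After execution: s = 1
1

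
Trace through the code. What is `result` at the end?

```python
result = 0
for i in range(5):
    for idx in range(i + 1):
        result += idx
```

Let's trace through this code step by step.

Initialize: result = 0
Entering loop: for i in range(5):

After execution: result = 20
20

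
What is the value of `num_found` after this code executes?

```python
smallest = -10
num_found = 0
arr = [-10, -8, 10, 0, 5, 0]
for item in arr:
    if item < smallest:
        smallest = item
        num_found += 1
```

Let's trace through this code step by step.

Initialize: smallest = -10
Initialize: num_found = 0
Initialize: arr = [-10, -8, 10, 0, 5, 0]
Entering loop: for item in arr:

After execution: num_found = 0
0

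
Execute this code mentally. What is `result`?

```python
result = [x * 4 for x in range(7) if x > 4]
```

Let's trace through this code step by step.

Initialize: result = [x * 4 for x in range(7) if x > 4]

After execution: result = [20, 24]
[20, 24]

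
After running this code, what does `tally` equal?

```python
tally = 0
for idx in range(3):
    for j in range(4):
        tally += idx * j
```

Let's trace through this code step by step.

Initialize: tally = 0
Entering loop: for idx in range(3):

After execution: tally = 18
18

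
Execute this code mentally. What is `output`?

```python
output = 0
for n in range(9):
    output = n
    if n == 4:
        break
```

Let's trace through this code step by step.

Initialize: output = 0
Entering loop: for n in range(9):

After execution: output = 4
4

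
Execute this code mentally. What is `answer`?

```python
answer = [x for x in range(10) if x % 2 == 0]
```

Let's trace through this code step by step.

Initialize: answer = [x for x in range(10) if x % 2 == 0]

After execution: answer = [0, 2, 4, 6, 8]
[0, 2, 4, 6, 8]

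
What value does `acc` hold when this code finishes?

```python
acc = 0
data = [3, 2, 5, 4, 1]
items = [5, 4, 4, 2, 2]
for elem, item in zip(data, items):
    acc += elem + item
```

Let's trace through this code step by step.

Initialize: acc = 0
Initialize: data = [3, 2, 5, 4, 1]
Initialize: items = [5, 4, 4, 2, 2]
Entering loop: for elem, item in zip(data, items):

After execution: acc = 32
32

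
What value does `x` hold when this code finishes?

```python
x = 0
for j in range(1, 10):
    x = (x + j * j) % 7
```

Let's trace through this code step by step.

Initialize: x = 0
Entering loop: for j in range(1, 10):

After execution: x = 5
5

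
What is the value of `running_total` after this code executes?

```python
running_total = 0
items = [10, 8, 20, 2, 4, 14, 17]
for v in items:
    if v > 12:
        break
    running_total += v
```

Let's trace through this code step by step.

Initialize: running_total = 0
Initialize: items = [10, 8, 20, 2, 4, 14, 17]
Entering loop: for v in items:

After execution: running_total = 18
18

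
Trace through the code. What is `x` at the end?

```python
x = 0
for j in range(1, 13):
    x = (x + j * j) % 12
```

Let's trace through this code step by step.

Initialize: x = 0
Entering loop: for j in range(1, 13):

After execution: x = 2
2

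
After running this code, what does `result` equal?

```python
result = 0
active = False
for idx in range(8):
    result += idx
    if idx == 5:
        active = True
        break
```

Let's trace through this code step by step.

Initialize: result = 0
Initialize: active = False
Entering loop: for idx in range(8):

After execution: result = 15
15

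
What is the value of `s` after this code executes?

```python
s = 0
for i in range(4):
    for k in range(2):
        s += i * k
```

Let's trace through this code step by step.

Initialize: s = 0
Entering loop: for i in range(4):

After execution: s = 6
6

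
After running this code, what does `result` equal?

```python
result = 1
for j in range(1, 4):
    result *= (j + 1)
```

Let's trace through this code step by step.

Initialize: result = 1
Entering loop: for j in range(1, 4):

After execution: result = 24
24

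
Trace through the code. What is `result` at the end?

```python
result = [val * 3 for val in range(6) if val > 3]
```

Let's trace through this code step by step.

Initialize: result = [val * 3 for val in range(6) if val > 3]

After execution: result = [12, 15]
[12, 15]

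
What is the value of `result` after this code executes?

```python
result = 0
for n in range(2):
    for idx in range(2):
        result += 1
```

Let's trace through this code step by step.

Initialize: result = 0
Entering loop: for n in range(2):

After execution: result = 4
4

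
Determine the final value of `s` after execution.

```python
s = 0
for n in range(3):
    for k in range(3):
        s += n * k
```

Let's trace through this code step by step.

Initialize: s = 0
Entering loop: for n in range(3):

After execution: s = 9
9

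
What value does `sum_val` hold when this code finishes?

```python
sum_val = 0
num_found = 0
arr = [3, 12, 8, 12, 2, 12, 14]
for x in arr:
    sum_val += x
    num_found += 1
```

Let's trace through this code step by step.

Initialize: sum_val = 0
Initialize: num_found = 0
Initialize: arr = [3, 12, 8, 12, 2, 12, 14]
Entering loop: for x in arr:

After execution: sum_val = 63
63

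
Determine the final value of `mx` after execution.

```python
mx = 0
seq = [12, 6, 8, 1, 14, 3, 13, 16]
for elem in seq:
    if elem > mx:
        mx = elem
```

Let's trace through this code step by step.

Initialize: mx = 0
Initialize: seq = [12, 6, 8, 1, 14, 3, 13, 16]
Entering loop: for elem in seq:

After execution: mx = 16
16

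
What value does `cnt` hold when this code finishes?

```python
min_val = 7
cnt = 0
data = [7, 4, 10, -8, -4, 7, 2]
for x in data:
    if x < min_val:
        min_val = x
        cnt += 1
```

Let's trace through this code step by step.

Initialize: min_val = 7
Initialize: cnt = 0
Initialize: data = [7, 4, 10, -8, -4, 7, 2]
Entering loop: for x in data:

After execution: cnt = 2
2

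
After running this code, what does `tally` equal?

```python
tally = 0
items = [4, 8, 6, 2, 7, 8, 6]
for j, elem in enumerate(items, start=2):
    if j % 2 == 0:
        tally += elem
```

Let's trace through this code step by step.

Initialize: tally = 0
Initialize: items = [4, 8, 6, 2, 7, 8, 6]
Entering loop: for j, elem in enumerate(items, start=2):

After execution: tally = 23
23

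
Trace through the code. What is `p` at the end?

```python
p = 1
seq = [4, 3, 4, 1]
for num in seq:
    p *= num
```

Let's trace through this code step by step.

Initialize: p = 1
Initialize: seq = [4, 3, 4, 1]
Entering loop: for num in seq:

After execution: p = 48
48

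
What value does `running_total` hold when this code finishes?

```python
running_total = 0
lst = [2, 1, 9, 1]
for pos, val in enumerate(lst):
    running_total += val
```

Let's trace through this code step by step.

Initialize: running_total = 0
Initialize: lst = [2, 1, 9, 1]
Entering loop: for pos, val in enumerate(lst):

After execution: running_total = 13
13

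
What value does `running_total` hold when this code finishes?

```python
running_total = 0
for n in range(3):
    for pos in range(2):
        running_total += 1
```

Let's trace through this code step by step.

Initialize: running_total = 0
Entering loop: for n in range(3):

After execution: running_total = 6
6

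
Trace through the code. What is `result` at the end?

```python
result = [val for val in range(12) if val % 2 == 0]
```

Let's trace through this code step by step.

Initialize: result = [val for val in range(12) if val % 2 == 0]

After execution: result = [0, 2, 4, 6, 8, 10]
[0, 2, 4, 6, 8, 10]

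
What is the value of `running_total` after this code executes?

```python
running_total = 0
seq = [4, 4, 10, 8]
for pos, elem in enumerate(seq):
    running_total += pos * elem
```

Let's trace through this code step by step.

Initialize: running_total = 0
Initialize: seq = [4, 4, 10, 8]
Entering loop: for pos, elem in enumerate(seq):

After execution: running_total = 48
48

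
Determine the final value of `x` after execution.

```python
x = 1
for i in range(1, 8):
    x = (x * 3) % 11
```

Let's trace through this code step by step.

Initialize: x = 1
Entering loop: for i in range(1, 8):

After execution: x = 9
9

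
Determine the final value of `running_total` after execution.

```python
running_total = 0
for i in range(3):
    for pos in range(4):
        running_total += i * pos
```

Let's trace through this code step by step.

Initialize: running_total = 0
Entering loop: for i in range(3):

After execution: running_total = 18
18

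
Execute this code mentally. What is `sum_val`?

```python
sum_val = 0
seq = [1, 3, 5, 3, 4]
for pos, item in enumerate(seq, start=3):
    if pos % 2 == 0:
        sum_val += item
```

Let's trace through this code step by step.

Initialize: sum_val = 0
Initialize: seq = [1, 3, 5, 3, 4]
Entering loop: for pos, item in enumerate(seq, start=3):

After execution: sum_val = 6
6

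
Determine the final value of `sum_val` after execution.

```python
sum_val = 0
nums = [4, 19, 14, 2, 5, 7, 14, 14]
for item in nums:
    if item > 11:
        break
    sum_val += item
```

Let's trace through this code step by step.

Initialize: sum_val = 0
Initialize: nums = [4, 19, 14, 2, 5, 7, 14, 14]
Entering loop: for item in nums:

After execution: sum_val = 4
4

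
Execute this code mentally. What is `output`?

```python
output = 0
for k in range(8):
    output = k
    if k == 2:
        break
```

Let's trace through this code step by step.

Initialize: output = 0
Entering loop: for k in range(8):

After execution: output = 2
2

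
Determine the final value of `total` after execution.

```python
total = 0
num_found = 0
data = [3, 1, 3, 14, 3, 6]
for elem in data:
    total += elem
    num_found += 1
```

Let's trace through this code step by step.

Initialize: total = 0
Initialize: num_found = 0
Initialize: data = [3, 1, 3, 14, 3, 6]
Entering loop: for elem in data:

After execution: total = 30
30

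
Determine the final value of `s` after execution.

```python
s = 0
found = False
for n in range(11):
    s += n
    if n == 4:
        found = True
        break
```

Let's trace through this code step by step.

Initialize: s = 0
Initialize: found = False
Entering loop: for n in range(11):

After execution: s = 10
10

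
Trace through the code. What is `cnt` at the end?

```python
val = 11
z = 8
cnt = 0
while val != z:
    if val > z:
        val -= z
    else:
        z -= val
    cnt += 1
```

Let's trace through this code step by step.

Initialize: val = 11
Initialize: z = 8
Initialize: cnt = 0
Entering loop: while val != z:

After execution: cnt = 5
5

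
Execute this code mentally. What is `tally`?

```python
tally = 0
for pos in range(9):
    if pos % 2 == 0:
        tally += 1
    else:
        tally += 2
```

Let's trace through this code step by step.

Initialize: tally = 0
Entering loop: for pos in range(9):

After execution: tally = 13
13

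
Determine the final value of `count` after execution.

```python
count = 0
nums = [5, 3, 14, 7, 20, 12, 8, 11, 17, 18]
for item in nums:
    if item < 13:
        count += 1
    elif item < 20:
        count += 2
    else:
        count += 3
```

Let's trace through this code step by step.

Initialize: count = 0
Initialize: nums = [5, 3, 14, 7, 20, 12, 8, 11, 17, 18]
Entering loop: for item in nums:

After execution: count = 15
15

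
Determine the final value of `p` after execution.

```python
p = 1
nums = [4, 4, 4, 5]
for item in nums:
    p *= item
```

Let's trace through this code step by step.

Initialize: p = 1
Initialize: nums = [4, 4, 4, 5]
Entering loop: for item in nums:

After execution: p = 320
320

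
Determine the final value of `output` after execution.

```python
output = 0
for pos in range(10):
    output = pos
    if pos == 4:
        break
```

Let's trace through this code step by step.

Initialize: output = 0
Entering loop: for pos in range(10):

After execution: output = 4
4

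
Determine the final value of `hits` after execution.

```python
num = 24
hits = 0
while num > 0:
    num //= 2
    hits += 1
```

Let's trace through this code step by step.

Initialize: num = 24
Initialize: hits = 0
Entering loop: while num > 0:

After execution: hits = 5
5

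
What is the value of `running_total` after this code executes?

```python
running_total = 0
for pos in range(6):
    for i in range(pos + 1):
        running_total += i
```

Let's trace through this code step by step.

Initialize: running_total = 0
Entering loop: for pos in range(6):

After execution: running_total = 35
35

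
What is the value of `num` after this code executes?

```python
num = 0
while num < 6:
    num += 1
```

Let's trace through this code step by step.

Initialize: num = 0
Entering loop: while num < 6:

After execution: num = 6
6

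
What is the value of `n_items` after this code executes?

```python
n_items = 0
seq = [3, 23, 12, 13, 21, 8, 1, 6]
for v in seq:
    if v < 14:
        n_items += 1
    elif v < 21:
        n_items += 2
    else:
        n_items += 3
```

Let's trace through this code step by step.

Initialize: n_items = 0
Initialize: seq = [3, 23, 12, 13, 21, 8, 1, 6]
Entering loop: for v in seq:

After execution: n_items = 12
12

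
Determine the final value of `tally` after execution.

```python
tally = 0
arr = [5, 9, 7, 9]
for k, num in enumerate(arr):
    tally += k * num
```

Let's trace through this code step by step.

Initialize: tally = 0
Initialize: arr = [5, 9, 7, 9]
Entering loop: for k, num in enumerate(arr):

After execution: tally = 50
50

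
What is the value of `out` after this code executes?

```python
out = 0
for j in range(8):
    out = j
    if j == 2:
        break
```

Let's trace through this code step by step.

Initialize: out = 0
Entering loop: for j in range(8):

After execution: out = 2
2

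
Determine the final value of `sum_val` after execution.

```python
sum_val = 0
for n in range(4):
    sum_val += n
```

Let's trace through this code step by step.

Initialize: sum_val = 0
Entering loop: for n in range(4):

After execution: sum_val = 6
6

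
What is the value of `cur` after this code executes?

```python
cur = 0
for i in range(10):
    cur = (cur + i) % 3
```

Let's trace through this code step by step.

Initialize: cur = 0
Entering loop: for i in range(10):

After execution: cur = 0
0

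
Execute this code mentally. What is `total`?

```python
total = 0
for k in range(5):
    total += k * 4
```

Let's trace through this code step by step.

Initialize: total = 0
Entering loop: for k in range(5):

After execution: total = 40
40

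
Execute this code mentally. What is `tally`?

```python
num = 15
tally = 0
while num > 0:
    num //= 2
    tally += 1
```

Let's trace through this code step by step.

Initialize: num = 15
Initialize: tally = 0
Entering loop: while num > 0:

After execution: tally = 4
4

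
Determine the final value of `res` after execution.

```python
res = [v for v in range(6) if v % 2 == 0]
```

Let's trace through this code step by step.

Initialize: res = [v for v in range(6) if v % 2 == 0]

After execution: res = [0, 2, 4]
[0, 2, 4]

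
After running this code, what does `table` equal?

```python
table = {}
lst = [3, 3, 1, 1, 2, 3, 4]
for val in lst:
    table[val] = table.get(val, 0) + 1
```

Let's trace through this code step by step.

Initialize: table = {}
Initialize: lst = [3, 3, 1, 1, 2, 3, 4]
Entering loop: for val in lst:

After execution: table = {3: 3, 1: 2, 2: 1, 4: 1}
{3: 3, 1: 2, 2: 1, 4: 1}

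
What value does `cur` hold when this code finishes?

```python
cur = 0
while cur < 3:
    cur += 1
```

Let's trace through this code step by step.

Initialize: cur = 0
Entering loop: while cur < 3:

After execution: cur = 3
3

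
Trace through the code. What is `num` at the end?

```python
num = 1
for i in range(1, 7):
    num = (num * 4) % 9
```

Let's trace through this code step by step.

Initialize: num = 1
Entering loop: for i in range(1, 7):

After execution: num = 1
1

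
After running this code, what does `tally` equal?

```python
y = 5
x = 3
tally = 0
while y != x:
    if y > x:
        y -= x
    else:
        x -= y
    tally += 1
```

Let's trace through this code step by step.

Initialize: y = 5
Initialize: x = 3
Initialize: tally = 0
Entering loop: while y != x:

After execution: tally = 3
3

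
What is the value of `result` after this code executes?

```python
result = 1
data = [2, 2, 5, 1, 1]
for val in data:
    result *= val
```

Let's trace through this code step by step.

Initialize: result = 1
Initialize: data = [2, 2, 5, 1, 1]
Entering loop: for val in data:

After execution: result = 20
20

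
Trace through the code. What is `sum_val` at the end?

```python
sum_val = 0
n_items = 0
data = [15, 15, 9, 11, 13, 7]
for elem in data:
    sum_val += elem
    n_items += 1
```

Let's trace through this code step by step.

Initialize: sum_val = 0
Initialize: n_items = 0
Initialize: data = [15, 15, 9, 11, 13, 7]
Entering loop: for elem in data:

After execution: sum_val = 70
70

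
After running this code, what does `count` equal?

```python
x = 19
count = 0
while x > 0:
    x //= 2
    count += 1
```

Let's trace through this code step by step.

Initialize: x = 19
Initialize: count = 0
Entering loop: while x > 0:

After execution: count = 5
5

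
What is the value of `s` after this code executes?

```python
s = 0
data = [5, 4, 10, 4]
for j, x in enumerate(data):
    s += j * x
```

Let's trace through this code step by step.

Initialize: s = 0
Initialize: data = [5, 4, 10, 4]
Entering loop: for j, x in enumerate(data):

After execution: s = 36
36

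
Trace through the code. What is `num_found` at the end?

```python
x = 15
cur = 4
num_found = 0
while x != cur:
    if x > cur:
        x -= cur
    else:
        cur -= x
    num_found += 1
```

Let's trace through this code step by step.

Initialize: x = 15
Initialize: cur = 4
Initialize: num_found = 0
Entering loop: while x != cur:

After execution: num_found = 6
6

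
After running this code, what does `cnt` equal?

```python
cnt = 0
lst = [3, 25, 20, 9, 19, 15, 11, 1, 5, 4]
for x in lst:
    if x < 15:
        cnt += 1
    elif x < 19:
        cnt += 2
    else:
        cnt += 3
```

Let's trace through this code step by step.

Initialize: cnt = 0
Initialize: lst = [3, 25, 20, 9, 19, 15, 11, 1, 5, 4]
Entering loop: for x in lst:

After execution: cnt = 17
17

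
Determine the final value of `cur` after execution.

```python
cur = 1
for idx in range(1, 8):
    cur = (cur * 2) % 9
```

Let's trace through this code step by step.

Initialize: cur = 1
Entering loop: for idx in range(1, 8):

After execution: cur = 2
2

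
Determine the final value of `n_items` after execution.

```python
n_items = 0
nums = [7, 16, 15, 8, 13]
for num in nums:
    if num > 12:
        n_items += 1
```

Let's trace through this code step by step.

Initialize: n_items = 0
Initialize: nums = [7, 16, 15, 8, 13]
Entering loop: for num in nums:

After execution: n_items = 3
3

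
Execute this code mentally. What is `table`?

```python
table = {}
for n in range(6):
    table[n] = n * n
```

Let's trace through this code step by step.

Initialize: table = {}
Entering loop: for n in range(6):

After execution: table = {0: 0, 1: 1, 2: 4, 3: 9, 4: 16, 5: 25}
{0: 0, 1: 1, 2: 4, 3: 9, 4: 16, 5: 25}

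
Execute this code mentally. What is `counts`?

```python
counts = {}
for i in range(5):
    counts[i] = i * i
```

Let's trace through this code step by step.

Initialize: counts = {}
Entering loop: for i in range(5):

After execution: counts = {0: 0, 1: 1, 2: 4, 3: 9, 4: 16}
{0: 0, 1: 1, 2: 4, 3: 9, 4: 16}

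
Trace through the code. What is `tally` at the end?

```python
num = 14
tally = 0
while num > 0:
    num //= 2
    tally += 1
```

Let's trace through this code step by step.

Initialize: num = 14
Initialize: tally = 0
Entering loop: while num > 0:

After execution: tally = 4
4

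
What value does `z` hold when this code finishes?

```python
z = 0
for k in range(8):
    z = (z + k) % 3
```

Let's trace through this code step by step.

Initialize: z = 0
Entering loop: for k in range(8):

After execution: z = 1
1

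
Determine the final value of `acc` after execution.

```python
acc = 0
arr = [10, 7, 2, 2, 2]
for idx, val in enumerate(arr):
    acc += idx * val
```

Let's trace through this code step by step.

Initialize: acc = 0
Initialize: arr = [10, 7, 2, 2, 2]
Entering loop: for idx, val in enumerate(arr):

After execution: acc = 25
25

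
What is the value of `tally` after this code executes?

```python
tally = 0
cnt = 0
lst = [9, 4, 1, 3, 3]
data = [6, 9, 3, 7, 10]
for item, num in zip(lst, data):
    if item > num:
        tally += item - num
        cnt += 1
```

Let's trace through this code step by step.

Initialize: tally = 0
Initialize: cnt = 0
Initialize: lst = [9, 4, 1, 3, 3]
Initialize: data = [6, 9, 3, 7, 10]
Entering loop: for item, num in zip(lst, data):

After execution: tally = 3
3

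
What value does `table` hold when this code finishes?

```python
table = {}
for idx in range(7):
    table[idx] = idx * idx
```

Let's trace through this code step by step.

Initialize: table = {}
Entering loop: for idx in range(7):

After execution: table = {0: 0, 1: 1, 2: 4, 3: 9, 4: 16, 5: 25, 6: 36}
{0: 0, 1: 1, 2: 4, 3: 9, 4: 16, 5: 25, 6: 36}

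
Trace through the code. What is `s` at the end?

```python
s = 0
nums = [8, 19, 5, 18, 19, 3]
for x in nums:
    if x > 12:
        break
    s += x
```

Let's trace through this code step by step.

Initialize: s = 0
Initialize: nums = [8, 19, 5, 18, 19, 3]
Entering loop: for x in nums:

After execution: s = 8
8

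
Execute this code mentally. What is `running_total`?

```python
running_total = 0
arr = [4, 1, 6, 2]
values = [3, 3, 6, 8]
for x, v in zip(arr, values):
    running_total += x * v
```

Let's trace through this code step by step.

Initialize: running_total = 0
Initialize: arr = [4, 1, 6, 2]
Initialize: values = [3, 3, 6, 8]
Entering loop: for x, v in zip(arr, values):

After execution: running_total = 67
67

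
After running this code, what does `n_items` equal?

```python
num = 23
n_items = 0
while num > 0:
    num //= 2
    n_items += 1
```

Let's trace through this code step by step.

Initialize: num = 23
Initialize: n_items = 0
Entering loop: while num > 0:

After execution: n_items = 5
5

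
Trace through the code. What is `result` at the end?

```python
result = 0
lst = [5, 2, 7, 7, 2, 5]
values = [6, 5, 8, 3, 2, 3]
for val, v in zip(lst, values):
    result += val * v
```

Let's trace through this code step by step.

Initialize: result = 0
Initialize: lst = [5, 2, 7, 7, 2, 5]
Initialize: values = [6, 5, 8, 3, 2, 3]
Entering loop: for val, v in zip(lst, values):

After execution: result = 136
136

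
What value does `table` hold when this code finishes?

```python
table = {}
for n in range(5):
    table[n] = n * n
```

Let's trace through this code step by step.

Initialize: table = {}
Entering loop: for n in range(5):

After execution: table = {0: 0, 1: 1, 2: 4, 3: 9, 4: 16}
{0: 0, 1: 1, 2: 4, 3: 9, 4: 16}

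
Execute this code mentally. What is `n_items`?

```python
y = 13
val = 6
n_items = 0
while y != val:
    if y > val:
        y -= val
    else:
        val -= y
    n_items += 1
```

Let's trace through this code step by step.

Initialize: y = 13
Initialize: val = 6
Initialize: n_items = 0
Entering loop: while y != val:

After execution: n_items = 7
7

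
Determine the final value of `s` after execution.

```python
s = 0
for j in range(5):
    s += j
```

Let's trace through this code step by step.

Initialize: s = 0
Entering loop: for j in range(5):

After execution: s = 10
10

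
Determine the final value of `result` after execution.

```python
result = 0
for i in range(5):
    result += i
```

Let's trace through this code step by step.

Initialize: result = 0
Entering loop: for i in range(5):

After execution: result = 10
10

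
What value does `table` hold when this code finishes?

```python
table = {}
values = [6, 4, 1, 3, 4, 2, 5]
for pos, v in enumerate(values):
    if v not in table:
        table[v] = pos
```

Let's trace through this code step by step.

Initialize: table = {}
Initialize: values = [6, 4, 1, 3, 4, 2, 5]
Entering loop: for pos, v in enumerate(values):

After execution: table = {6: 0, 4: 1, 1: 2, 3: 3, 2: 5, 5: 6}
{6: 0, 4: 1, 1: 2, 3: 3, 2: 5, 5: 6}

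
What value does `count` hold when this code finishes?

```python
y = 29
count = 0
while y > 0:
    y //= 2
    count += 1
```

Let's trace through this code step by step.

Initialize: y = 29
Initialize: count = 0
Entering loop: while y > 0:

After execution: count = 5
5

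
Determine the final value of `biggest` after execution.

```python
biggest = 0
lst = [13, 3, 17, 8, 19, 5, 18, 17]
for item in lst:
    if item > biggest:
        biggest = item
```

Let's trace through this code step by step.

Initialize: biggest = 0
Initialize: lst = [13, 3, 17, 8, 19, 5, 18, 17]
Entering loop: for item in lst:

After execution: biggest = 19
19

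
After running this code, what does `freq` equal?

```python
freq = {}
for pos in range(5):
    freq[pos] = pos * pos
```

Let's trace through this code step by step.

Initialize: freq = {}
Entering loop: for pos in range(5):

After execution: freq = {0: 0, 1: 1, 2: 4, 3: 9, 4: 16}
{0: 0, 1: 1, 2: 4, 3: 9, 4: 16}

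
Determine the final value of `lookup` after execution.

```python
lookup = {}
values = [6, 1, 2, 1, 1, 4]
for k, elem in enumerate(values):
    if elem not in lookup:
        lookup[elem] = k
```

Let's trace through this code step by step.

Initialize: lookup = {}
Initialize: values = [6, 1, 2, 1, 1, 4]
Entering loop: for k, elem in enumerate(values):

After execution: lookup = {6: 0, 1: 1, 2: 2, 4: 5}
{6: 0, 1: 1, 2: 2, 4: 5}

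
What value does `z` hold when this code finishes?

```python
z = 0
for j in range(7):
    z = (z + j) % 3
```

Let's trace through this code step by step.

Initialize: z = 0
Entering loop: for j in range(7):

After execution: z = 0
0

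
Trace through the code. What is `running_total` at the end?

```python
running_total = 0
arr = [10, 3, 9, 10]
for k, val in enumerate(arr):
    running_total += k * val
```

Let's trace through this code step by step.

Initialize: running_total = 0
Initialize: arr = [10, 3, 9, 10]
Entering loop: for k, val in enumerate(arr):

After execution: running_total = 51
51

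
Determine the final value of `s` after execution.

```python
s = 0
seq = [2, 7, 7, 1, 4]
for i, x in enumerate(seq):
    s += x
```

Let's trace through this code step by step.

Initialize: s = 0
Initialize: seq = [2, 7, 7, 1, 4]
Entering loop: for i, x in enumerate(seq):

After execution: s = 21
21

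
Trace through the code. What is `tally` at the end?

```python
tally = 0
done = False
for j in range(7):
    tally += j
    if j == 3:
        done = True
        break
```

Let's trace through this code step by step.

Initialize: tally = 0
Initialize: done = False
Entering loop: for j in range(7):

After execution: tally = 6
6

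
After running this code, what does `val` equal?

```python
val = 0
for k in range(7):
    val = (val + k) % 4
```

Let's trace through this code step by step.

Initialize: val = 0
Entering loop: for k in range(7):

After execution: val = 1
1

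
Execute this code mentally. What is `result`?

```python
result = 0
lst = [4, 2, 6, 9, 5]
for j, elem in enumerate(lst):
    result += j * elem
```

Let's trace through this code step by step.

Initialize: result = 0
Initialize: lst = [4, 2, 6, 9, 5]
Entering loop: for j, elem in enumerate(lst):

After execution: result = 61
61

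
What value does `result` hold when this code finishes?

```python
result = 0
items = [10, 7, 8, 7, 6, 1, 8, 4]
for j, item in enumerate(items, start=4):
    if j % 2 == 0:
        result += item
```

Let's trace through this code step by step.

Initialize: result = 0
Initialize: items = [10, 7, 8, 7, 6, 1, 8, 4]
Entering loop: for j, item in enumerate(items, start=4):

After execution: result = 32
32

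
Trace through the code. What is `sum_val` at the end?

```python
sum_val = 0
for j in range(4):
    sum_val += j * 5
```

Let's trace through this code step by step.

Initialize: sum_val = 0
Entering loop: for j in range(4):

After execution: sum_val = 30
30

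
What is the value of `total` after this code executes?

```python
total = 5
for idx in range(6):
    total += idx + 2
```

Let's trace through this code step by step.

Initialize: total = 5
Entering loop: for idx in range(6):

After execution: total = 32
32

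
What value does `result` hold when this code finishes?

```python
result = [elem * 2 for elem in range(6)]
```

Let's trace through this code step by step.

Initialize: result = [elem * 2 for elem in range(6)]

After execution: result = [0, 2, 4, 6, 8, 10]
[0, 2, 4, 6, 8, 10]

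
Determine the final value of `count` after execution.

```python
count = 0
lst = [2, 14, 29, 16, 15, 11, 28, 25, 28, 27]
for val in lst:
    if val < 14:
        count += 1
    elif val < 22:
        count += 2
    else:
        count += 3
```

Let's trace through this code step by step.

Initialize: count = 0
Initialize: lst = [2, 14, 29, 16, 15, 11, 28, 25, 28, 27]
Entering loop: for val in lst:

After execution: count = 23
23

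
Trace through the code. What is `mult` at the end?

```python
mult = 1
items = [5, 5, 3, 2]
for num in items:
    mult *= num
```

Let's trace through this code step by step.

Initialize: mult = 1
Initialize: items = [5, 5, 3, 2]
Entering loop: for num in items:

After execution: mult = 150
150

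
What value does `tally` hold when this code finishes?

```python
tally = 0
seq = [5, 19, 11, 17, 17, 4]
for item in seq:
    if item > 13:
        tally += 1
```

Let's trace through this code step by step.

Initialize: tally = 0
Initialize: seq = [5, 19, 11, 17, 17, 4]
Entering loop: for item in seq:

After execution: tally = 3
3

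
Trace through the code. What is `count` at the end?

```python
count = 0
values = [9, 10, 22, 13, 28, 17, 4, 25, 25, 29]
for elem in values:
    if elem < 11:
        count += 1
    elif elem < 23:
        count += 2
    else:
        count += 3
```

Let's trace through this code step by step.

Initialize: count = 0
Initialize: values = [9, 10, 22, 13, 28, 17, 4, 25, 25, 29]
Entering loop: for elem in values:

After execution: count = 21
21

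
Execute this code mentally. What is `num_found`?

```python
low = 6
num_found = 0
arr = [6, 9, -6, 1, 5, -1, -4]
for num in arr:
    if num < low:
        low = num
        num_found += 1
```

Let's trace through this code step by step.

Initialize: low = 6
Initialize: num_found = 0
Initialize: arr = [6, 9, -6, 1, 5, -1, -4]
Entering loop: for num in arr:

After execution: num_found = 1
1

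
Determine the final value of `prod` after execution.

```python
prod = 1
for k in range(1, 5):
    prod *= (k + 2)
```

Let's trace through this code step by step.

Initialize: prod = 1
Entering loop: for k in range(1, 5):

After execution: prod = 360
360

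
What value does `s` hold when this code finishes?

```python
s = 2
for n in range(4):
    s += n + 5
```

Let's trace through this code step by step.

Initialize: s = 2
Entering loop: for n in range(4):

After execution: s = 28
28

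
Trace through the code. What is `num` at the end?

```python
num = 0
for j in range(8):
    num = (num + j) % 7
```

Let's trace through this code step by step.

Initialize: num = 0
Entering loop: for j in range(8):

After execution: num = 0
0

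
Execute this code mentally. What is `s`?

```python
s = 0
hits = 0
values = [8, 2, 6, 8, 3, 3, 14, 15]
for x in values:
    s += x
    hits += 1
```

Let's trace through this code step by step.

Initialize: s = 0
Initialize: hits = 0
Initialize: values = [8, 2, 6, 8, 3, 3, 14, 15]
Entering loop: for x in values:

After execution: s = 59
59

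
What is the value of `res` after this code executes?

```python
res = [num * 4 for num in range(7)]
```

Let's trace through this code step by step.

Initialize: res = [num * 4 for num in range(7)]

After execution: res = [0, 4, 8, 12, 16, 20, 24]
[0, 4, 8, 12, 16, 20, 24]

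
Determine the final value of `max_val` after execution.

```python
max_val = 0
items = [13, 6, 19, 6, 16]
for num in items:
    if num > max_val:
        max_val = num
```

Let's trace through this code step by step.

Initialize: max_val = 0
Initialize: items = [13, 6, 19, 6, 16]
Entering loop: for num in items:

After execution: max_val = 19
19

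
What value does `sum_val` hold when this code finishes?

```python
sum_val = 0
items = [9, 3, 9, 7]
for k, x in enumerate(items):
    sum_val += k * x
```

Let's trace through this code step by step.

Initialize: sum_val = 0
Initialize: items = [9, 3, 9, 7]
Entering loop: for k, x in enumerate(items):

After execution: sum_val = 42
42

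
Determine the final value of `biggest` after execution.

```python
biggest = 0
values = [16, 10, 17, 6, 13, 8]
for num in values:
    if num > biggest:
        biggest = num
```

Let's trace through this code step by step.

Initialize: biggest = 0
Initialize: values = [16, 10, 17, 6, 13, 8]
Entering loop: for num in values:

After execution: biggest = 17
17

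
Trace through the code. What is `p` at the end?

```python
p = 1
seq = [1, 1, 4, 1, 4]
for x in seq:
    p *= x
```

Let's trace through this code step by step.

Initialize: p = 1
Initialize: seq = [1, 1, 4, 1, 4]
Entering loop: for x in seq:

After execution: p = 16
16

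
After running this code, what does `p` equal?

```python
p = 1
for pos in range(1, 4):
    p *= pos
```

Let's trace through this code step by step.

Initialize: p = 1
Entering loop: for pos in range(1, 4):

After execution: p = 6
6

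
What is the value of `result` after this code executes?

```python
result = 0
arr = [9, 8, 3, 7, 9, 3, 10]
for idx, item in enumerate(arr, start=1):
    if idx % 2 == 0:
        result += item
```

Let's trace through this code step by step.

Initialize: result = 0
Initialize: arr = [9, 8, 3, 7, 9, 3, 10]
Entering loop: for idx, item in enumerate(arr, start=1):

After execution: result = 18
18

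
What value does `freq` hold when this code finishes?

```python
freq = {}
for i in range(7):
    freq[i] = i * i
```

Let's trace through this code step by step.

Initialize: freq = {}
Entering loop: for i in range(7):

After execution: freq = {0: 0, 1: 1, 2: 4, 3: 9, 4: 16, 5: 25, 6: 36}
{0: 0, 1: 1, 2: 4, 3: 9, 4: 16, 5: 25, 6: 36}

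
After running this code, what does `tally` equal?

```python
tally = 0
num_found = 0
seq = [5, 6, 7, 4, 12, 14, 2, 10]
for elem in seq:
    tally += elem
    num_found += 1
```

Let's trace through this code step by step.

Initialize: tally = 0
Initialize: num_found = 0
Initialize: seq = [5, 6, 7, 4, 12, 14, 2, 10]
Entering loop: for elem in seq:

After execution: tally = 60
60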